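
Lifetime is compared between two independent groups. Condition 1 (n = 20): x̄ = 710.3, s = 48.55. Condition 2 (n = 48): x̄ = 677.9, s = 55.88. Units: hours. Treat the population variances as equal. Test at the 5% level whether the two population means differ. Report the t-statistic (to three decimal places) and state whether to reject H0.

t = 2.260; reject H0

Let group 1 = condition 1, group 2 = condition 2. H0: μ_1 = μ_2; H1: μ_1 ≠ μ_2 (two-sample pooled-variance t-test, two-sided).
s_p² = [(20−1)·48.55² + (48−1)·55.88²]/(20+48−2) = 2902.21
t = (710.3 − 677.9)/√[2902.21·(1/20 + 1/48)] = 2.260
df = n₁ + n₂ − 2 = 66
Two-sided p-value ≈ 0.0271
Since p ≈ 0.0271 < α = 0.05, reject H0; the evidence is statistically significant.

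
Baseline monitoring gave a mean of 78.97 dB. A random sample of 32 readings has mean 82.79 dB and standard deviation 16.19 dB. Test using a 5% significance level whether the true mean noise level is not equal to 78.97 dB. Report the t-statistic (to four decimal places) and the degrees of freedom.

t = 1.3347, df = 31

H0: μ = 78.97; H1: μ ≠ 78.97 (one-sample t-test, two-sided).
t = (x̄ − μ₀)/(s/√n) = (82.79 − 78.97)/(16.19/√32) = 1.3347
df = n − 1 = 31
Two-sided p-value ≈ 0.1917
Since p ≈ 0.1917 > α = 0.05, fail to reject H0; the evidence is not statistically significant.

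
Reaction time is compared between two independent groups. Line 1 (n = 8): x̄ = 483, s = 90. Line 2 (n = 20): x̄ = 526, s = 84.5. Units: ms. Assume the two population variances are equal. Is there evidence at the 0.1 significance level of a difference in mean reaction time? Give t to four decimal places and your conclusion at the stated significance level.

Let group 1 = line 1, group 2 = line 2. H0: μ_1 = μ_2; H1: μ_1 ≠ μ_2 (two-sample pooled-variance t-test, two-sided).
s_p² = [(8−1)·90² + (20−1)·84.5²]/(8+20−2) = 7398.64
t = (483 − 526)/√[7398.64·(1/8 + 1/20)] = -1.1950
df = n₁ + n₂ − 2 = 26
Two-sided p-value ≈ 0.2429
Since p ≈ 0.2429 > α = 0.1, fail to reject H0; the evidence is not statistically significant.

t = -1.1950; fail to reject H0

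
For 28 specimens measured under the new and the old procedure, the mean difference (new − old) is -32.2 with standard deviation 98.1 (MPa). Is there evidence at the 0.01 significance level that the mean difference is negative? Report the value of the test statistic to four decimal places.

-1.7369

H0: μ_d = 0; H1: μ_d < 0 (paired t-test on the differences, left-tailed).
t = d̄/(s_d/√n) = -32.2/(98.1/√28) = -1.7369
df = n − 1 = 27
p-value = P(T ≤ -1.7369) ≈ 0.047
Since p ≈ 0.047 > α = 0.01, fail to reject H0; the data do not provide sufficient evidence against H0.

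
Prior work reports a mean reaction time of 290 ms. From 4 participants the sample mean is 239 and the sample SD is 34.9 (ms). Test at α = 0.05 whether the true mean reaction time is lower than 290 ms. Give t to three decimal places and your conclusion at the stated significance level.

H0: μ = 290; H1: μ < 290 (one-sample t-test, left-tailed).
t = (x̄ − μ₀)/(s/√n) = (239 − 290)/(34.9/√4) = -2.923
df = n − 1 = 3
p-value = P(T ≤ -2.923) ≈ 0.031
Since p ≈ 0.031 < α = 0.05, reject H0; the data support H1.

t = -2.923; reject H0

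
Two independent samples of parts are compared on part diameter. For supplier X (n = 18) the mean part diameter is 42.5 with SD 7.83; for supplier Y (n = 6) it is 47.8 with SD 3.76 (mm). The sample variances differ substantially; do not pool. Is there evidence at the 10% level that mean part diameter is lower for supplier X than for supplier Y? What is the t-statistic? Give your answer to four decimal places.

Let group 1 = supplier X, group 2 = supplier Y. H0: μ_1 = μ_2; H1: μ_1 < μ_2 (Welch's two-sample t-test, left-tailed).
t = (x̄_1 − x̄_2)/√(s_1²/n_1 + s_2²/n_2) = (42.5 − 47.8)/√(7.83²/18 + 3.76²/6) = -2.2079
Welch–Satterthwaite df ≈ 18.52
p-value = P(T ≤ -2.2079) ≈ 0.020
Since p ≈ 0.020 < α = 0.1, reject H0; the data support H1.

-2.2079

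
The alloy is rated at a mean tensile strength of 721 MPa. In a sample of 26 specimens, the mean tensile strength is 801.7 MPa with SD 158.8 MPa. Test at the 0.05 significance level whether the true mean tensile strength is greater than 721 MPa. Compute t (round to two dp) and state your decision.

t = 2.59; reject H0

H0: μ = 721; H1: μ > 721 (one-sample t-test, right-tailed).
t = (x̄ − μ₀)/(s/√n) = (801.7 − 721)/(158.8/√26) = 2.59
df = n − 1 = 25
p-value = P(T ≥ 2.59) ≈ 0.0079
Since p ≈ 0.0079 < α = 0.05, reject H0; the evidence is statistically significant.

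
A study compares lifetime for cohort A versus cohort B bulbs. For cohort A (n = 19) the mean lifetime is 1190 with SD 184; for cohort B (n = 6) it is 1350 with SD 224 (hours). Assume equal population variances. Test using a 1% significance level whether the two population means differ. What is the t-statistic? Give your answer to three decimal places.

-1.767

Let group 1 = cohort A, group 2 = cohort B. H0: μ_1 = μ_2; H1: μ_1 ≠ μ_2 (two-sample pooled-variance t-test, two-sided).
s_p² = [(19−1)·184² + (6−1)·224²]/(19+6−2) = 37403.8
t = (1190 − 1350)/√[37403.8·(1/19 + 1/6)] = -1.767
df = n₁ + n₂ − 2 = 23
Two-sided p-value ≈ 0.091
Since p ≈ 0.091 > α = 0.01, fail to reject H0; the data do not provide sufficient evidence against H0.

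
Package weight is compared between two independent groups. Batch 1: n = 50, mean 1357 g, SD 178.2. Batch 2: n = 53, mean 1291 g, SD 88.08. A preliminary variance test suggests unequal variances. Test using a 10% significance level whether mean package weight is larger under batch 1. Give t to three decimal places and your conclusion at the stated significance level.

Let group 1 = batch 1, group 2 = batch 2. H0: μ_1 = μ_2; H1: μ_1 > μ_2 (Welch's two-sample t-test, right-tailed).
t = (x̄_1 − x̄_2)/√(s_1²/n_1 + s_2²/n_2) = (1357 − 1291)/√(178.2²/50 + 88.08²/53) = 2.361
Welch–Satterthwaite df ≈ 70.65
p-value = P(T ≥ 2.361) ≈ 0.010
Since p ≈ 0.010 < α = 0.1, reject H0; the data support H1.

t = 2.361; reject H0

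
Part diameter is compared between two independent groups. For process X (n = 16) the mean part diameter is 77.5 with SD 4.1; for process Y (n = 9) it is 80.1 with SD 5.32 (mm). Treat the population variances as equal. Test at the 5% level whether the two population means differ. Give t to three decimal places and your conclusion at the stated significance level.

t = -1.368; fail to reject H0

Let group 1 = process X, group 2 = process Y. H0: μ_1 = μ_2; H1: μ_1 ≠ μ_2 (two-sample pooled-variance t-test, two-sided).
s_p² = [(16−1)·4.1² + (9−1)·5.32²]/(16+9−2) = 20.8074
t = (77.5 − 80.1)/√[20.8074·(1/16 + 1/9)] = -1.368
df = n₁ + n₂ − 2 = 23
Two-sided p-value ≈ 0.185
Since p ≈ 0.185 > α = 0.05, fail to reject H0; the data do not provide sufficient evidence against H0.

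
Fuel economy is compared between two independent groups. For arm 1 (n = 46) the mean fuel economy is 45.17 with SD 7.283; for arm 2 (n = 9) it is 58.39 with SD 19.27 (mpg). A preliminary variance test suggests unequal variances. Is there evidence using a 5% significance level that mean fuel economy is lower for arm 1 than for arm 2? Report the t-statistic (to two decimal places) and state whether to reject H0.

Let group 1 = arm 1, group 2 = arm 2. H0: μ_1 = μ_2; H1: μ_1 < μ_2 (Welch's two-sample t-test, left-tailed).
t = (x̄_1 − x̄_2)/√(s_1²/n_1 + s_2²/n_2) = (45.17 − 58.39)/√(7.283²/46 + 19.27²/9) = -2.03
Welch–Satterthwaite df ≈ 8.45
p-value = P(T ≤ -2.03) ≈ 0.0375
Since p ≈ 0.0375 < α = 0.05, reject H0; the evidence is statistically significant.

t = -2.03; reject H0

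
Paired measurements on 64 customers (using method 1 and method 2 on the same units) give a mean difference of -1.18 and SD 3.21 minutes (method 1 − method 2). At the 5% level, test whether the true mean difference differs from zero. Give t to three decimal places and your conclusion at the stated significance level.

t = -2.941; reject H0

H0: μ_d = 0; H1: μ_d ≠ 0 (paired t-test on the differences, two-sided).
t = d̄/(s_d/√n) = -1.18/(3.21/√64) = -2.941
df = n − 1 = 63
Two-sided p-value ≈ 0.0046
Since p ≈ 0.0046 < α = 0.05, reject H0; the data support H1.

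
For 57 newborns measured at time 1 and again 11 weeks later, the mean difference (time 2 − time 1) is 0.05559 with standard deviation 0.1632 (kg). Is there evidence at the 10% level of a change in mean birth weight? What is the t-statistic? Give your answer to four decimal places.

2.5717

H0: μ_d = 0; H1: μ_d ≠ 0 (paired t-test on the differences, two-sided).
t = d̄/(s_d/√n) = 0.05559/(0.1632/√57) = 2.5717
df = n − 1 = 56
Two-sided p-value ≈ 0.0128
Since p ≈ 0.0128 < α = 0.1, reject H0; the data support H1.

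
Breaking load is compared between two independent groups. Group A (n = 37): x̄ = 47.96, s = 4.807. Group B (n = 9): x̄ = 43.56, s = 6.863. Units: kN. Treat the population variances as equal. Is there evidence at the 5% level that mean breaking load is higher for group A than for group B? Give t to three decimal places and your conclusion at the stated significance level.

t = 2.259; reject H0

Let group 1 = group A, group 2 = group B. H0: μ_1 = μ_2; H1: μ_1 > μ_2 (two-sample pooled-variance t-test, right-tailed).
s_p² = [(37−1)·4.807² + (9−1)·6.863²]/(37+9−2) = 27.4697
t = (47.96 − 43.56)/√[27.4697·(1/37 + 1/9)] = 2.259
df = n₁ + n₂ − 2 = 44
p-value = P(T ≥ 2.259) ≈ 0.014
Since p ≈ 0.014 < α = 0.05, reject H0; the data support H1.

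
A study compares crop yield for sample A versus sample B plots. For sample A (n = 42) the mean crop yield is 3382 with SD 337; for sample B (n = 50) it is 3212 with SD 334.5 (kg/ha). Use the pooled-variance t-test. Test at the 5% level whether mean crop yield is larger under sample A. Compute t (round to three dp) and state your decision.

Let group 1 = sample A, group 2 = sample B. H0: μ_1 = μ_2; H1: μ_1 > μ_2 (two-sample pooled-variance t-test, right-tailed).
s_p² = [(42−1)·337² + (50−1)·334.5²]/(42+50−2) = 112655
t = (3382 − 3212)/√[112655·(1/42 + 1/50)] = 2.420
df = n₁ + n₂ − 2 = 90
p-value = P(T ≥ 2.420) ≈ 0.0088
Since p ≈ 0.0088 < α = 0.05, reject H0; the data support H1.

t = 2.420; reject H0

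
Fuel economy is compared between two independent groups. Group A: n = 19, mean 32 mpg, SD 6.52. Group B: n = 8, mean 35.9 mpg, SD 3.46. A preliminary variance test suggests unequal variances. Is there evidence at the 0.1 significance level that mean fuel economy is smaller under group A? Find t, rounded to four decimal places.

-2.0183

Let group 1 = group A, group 2 = group B. H0: μ_1 = μ_2; H1: μ_1 < μ_2 (Welch's two-sample t-test, left-tailed).
t = (x̄_1 − x̄_2)/√(s_1²/n_1 + s_2²/n_2) = (32 − 35.9)/√(6.52²/19 + 3.46²/8) = -2.0183
Welch–Satterthwaite df ≈ 23.31
p-value = P(T ≤ -2.0183) ≈ 0.0276
Since p ≈ 0.0276 < α = 0.1, reject H0; the data support H1.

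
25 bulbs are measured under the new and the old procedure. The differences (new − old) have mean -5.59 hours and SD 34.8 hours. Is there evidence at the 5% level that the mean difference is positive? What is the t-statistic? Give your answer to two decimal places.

H0: μ_d = 0; H1: μ_d > 0 (paired t-test on the differences, right-tailed).
t = d̄/(s_d/√n) = -5.59/(34.8/√25) = -0.80
df = n − 1 = 24
p-value = P(T ≥ -0.80) ≈ 0.7851
Since p ≈ 0.7851 > α = 0.05, fail to reject H0; the evidence is not statistically significant.

-0.80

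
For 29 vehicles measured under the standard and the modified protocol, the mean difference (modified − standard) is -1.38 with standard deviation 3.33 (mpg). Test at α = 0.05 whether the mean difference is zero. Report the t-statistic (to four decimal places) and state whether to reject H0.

H0: μ_d = 0; H1: μ_d ≠ 0 (paired t-test on the differences, two-sided).
t = d̄/(s_d/√n) = -1.38/(3.33/√29) = -2.2317
df = n − 1 = 28
Two-sided p-value ≈ 0.034
Since p ≈ 0.034 < α = 0.05, reject H0; the evidence is statistically significant.

t = -2.2317; reject H0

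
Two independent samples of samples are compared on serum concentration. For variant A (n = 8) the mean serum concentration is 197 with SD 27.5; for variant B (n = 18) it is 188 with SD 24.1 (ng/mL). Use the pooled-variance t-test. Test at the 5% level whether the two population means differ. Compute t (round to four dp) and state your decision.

Let group 1 = variant A, group 2 = variant B. H0: μ_1 = μ_2; H1: μ_1 ≠ μ_2 (two-sample pooled-variance t-test, two-sided).
s_p² = [(8−1)·27.5² + (18−1)·24.1²]/(8+18−2) = 631.98
t = (197 − 188)/√[631.98·(1/8 + 1/18)] = 0.8425
df = n₁ + n₂ − 2 = 24
Two-sided p-value ≈ 0.408
Since p ≈ 0.408 > α = 0.05, fail to reject H0; the evidence is not statistically significant.

t = 0.8425; fail to reject H0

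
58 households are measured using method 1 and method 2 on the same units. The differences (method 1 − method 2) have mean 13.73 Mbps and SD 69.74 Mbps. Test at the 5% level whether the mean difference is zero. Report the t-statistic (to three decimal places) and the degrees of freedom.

t = 1.499, df = 57

H0: μ_d = 0; H1: μ_d ≠ 0 (paired t-test on the differences, two-sided).
t = d̄/(s_d/√n) = 13.73/(69.74/√58) = 1.499
df = n − 1 = 57
Two-sided p-value ≈ 0.1393
Since p ≈ 0.1393 > α = 0.05, fail to reject H0; the evidence is not statistically significant.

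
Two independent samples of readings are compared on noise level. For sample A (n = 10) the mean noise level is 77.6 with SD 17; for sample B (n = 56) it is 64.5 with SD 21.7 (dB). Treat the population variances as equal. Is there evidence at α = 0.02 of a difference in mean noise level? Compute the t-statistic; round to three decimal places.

Let group 1 = sample A, group 2 = sample B. H0: μ_1 = μ_2; H1: μ_1 ≠ μ_2 (two-sample pooled-variance t-test, two-sided).
s_p² = [(10−1)·17² + (56−1)·21.7²]/(10+56−2) = 445.312
t = (77.6 − 64.5)/√[445.312·(1/10 + 1/56)] = 1.808
df = n₁ + n₂ − 2 = 64
Two-sided p-value ≈ 0.0753
Since p ≈ 0.0753 > α = 0.02, fail to reject H0; the data do not provide sufficient evidence against H0.

1.808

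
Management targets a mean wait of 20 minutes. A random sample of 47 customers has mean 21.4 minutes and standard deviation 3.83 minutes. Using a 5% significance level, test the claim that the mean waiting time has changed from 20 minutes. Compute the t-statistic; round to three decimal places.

2.506

H0: μ = 20; H1: μ ≠ 20 (one-sample t-test, two-sided).
t = (x̄ − μ₀)/(s/√n) = (21.4 − 20)/(3.83/√47) = 2.506
df = n − 1 = 46
Two-sided p-value ≈ 0.0158
Since p ≈ 0.0158 < α = 0.05, reject H0; the evidence is statistically significant.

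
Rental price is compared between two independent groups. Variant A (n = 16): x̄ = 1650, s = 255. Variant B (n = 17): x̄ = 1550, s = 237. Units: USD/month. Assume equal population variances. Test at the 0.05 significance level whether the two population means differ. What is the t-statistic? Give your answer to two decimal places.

1.17

Let group 1 = variant A, group 2 = variant B. H0: μ_1 = μ_2; H1: μ_1 ≠ μ_2 (two-sample pooled-variance t-test, two-sided).
s_p² = [(16−1)·255² + (17−1)·237²]/(16+17−2) = 60454.2
t = (1650 − 1550)/√[60454.2·(1/16 + 1/17)] = 1.17
df = n₁ + n₂ − 2 = 31
Two-sided p-value ≈ 0.252
Since p ≈ 0.252 > α = 0.05, fail to reject H0; the data do not provide sufficient evidence against H0.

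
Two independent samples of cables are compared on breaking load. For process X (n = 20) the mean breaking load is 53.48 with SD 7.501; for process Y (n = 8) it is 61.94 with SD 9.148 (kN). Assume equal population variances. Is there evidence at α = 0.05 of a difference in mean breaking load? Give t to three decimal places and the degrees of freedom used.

Let group 1 = process X, group 2 = process Y. H0: μ_1 = μ_2; H1: μ_1 ≠ μ_2 (two-sample pooled-variance t-test, two-sided).
s_p² = [(20−1)·7.501² + (8−1)·9.148²]/(20+8−2) = 63.6476
t = (53.48 − 61.94)/√[63.6476·(1/20 + 1/8)] = -2.535
df = n₁ + n₂ − 2 = 26
Two-sided p-value ≈ 0.018
Since p ≈ 0.018 < α = 0.05, reject H0; the evidence is statistically significant.

t = -2.535, df = 26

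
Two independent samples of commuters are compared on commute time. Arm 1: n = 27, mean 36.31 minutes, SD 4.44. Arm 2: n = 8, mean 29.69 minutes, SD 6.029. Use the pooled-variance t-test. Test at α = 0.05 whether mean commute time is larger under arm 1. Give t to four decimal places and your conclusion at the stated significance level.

Let group 1 = arm 1, group 2 = arm 2. H0: μ_1 = μ_2; H1: μ_1 > μ_2 (two-sample pooled-variance t-test, right-tailed).
s_p² = [(27−1)·4.44² + (8−1)·6.029²]/(27+8−2) = 23.2423
t = (36.31 − 29.69)/√[23.2423·(1/27 + 1/8)] = 3.4112
df = n₁ + n₂ − 2 = 33
p-value = P(T ≥ 3.4112) ≈ 0.001
Since p ≈ 0.001 < α = 0.05, reject H0; the evidence is statistically significant.

t = 3.4112; reject H0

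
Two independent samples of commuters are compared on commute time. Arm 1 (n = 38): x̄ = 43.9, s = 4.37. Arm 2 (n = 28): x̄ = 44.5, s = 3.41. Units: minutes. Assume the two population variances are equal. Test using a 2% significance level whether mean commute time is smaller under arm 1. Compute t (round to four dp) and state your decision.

Let group 1 = arm 1, group 2 = arm 2. H0: μ_1 = μ_2; H1: μ_1 < μ_2 (two-sample pooled-variance t-test, left-tailed).
s_p² = [(38−1)·4.37² + (28−1)·3.41²]/(38+28−2) = 15.946
t = (43.9 − 44.5)/√[15.946·(1/38 + 1/28)] = -0.6033
df = n₁ + n₂ − 2 = 64
p-value = P(T ≤ -0.6033) ≈ 0.2742
Since p ≈ 0.2742 > α = 0.02, fail to reject H0; the evidence is not statistically significant.

t = -0.6033; fail to reject H0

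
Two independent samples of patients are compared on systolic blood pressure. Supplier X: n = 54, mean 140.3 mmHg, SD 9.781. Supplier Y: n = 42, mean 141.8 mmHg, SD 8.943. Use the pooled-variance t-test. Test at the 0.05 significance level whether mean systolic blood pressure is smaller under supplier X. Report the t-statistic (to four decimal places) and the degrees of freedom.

t = -0.7736, df = 94

Let group 1 = supplier X, group 2 = supplier Y. H0: μ_1 = μ_2; H1: μ_1 < μ_2 (two-sample pooled-variance t-test, left-tailed).
s_p² = [(54−1)·9.781² + (42−1)·8.943²]/(54+42−2) = 88.8241
t = (140.3 − 141.8)/√[88.8241·(1/54 + 1/42)] = -0.7736
df = n₁ + n₂ − 2 = 94
p-value = P(T ≤ -0.7736) ≈ 0.221
Since p ≈ 0.221 > α = 0.05, fail to reject H0; the data do not provide sufficient evidence against H0.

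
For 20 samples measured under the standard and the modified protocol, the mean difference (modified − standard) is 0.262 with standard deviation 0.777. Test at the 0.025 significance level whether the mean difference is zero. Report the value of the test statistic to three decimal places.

1.508

H0: μ_d = 0; H1: μ_d ≠ 0 (paired t-test on the differences, two-sided).
t = d̄/(s_d/√n) = 0.262/(0.777/√20) = 1.508
df = n − 1 = 19
Two-sided p-value ≈ 0.148
Since p ≈ 0.148 > α = 0.025, fail to reject H0; the data do not provide sufficient evidence against H0.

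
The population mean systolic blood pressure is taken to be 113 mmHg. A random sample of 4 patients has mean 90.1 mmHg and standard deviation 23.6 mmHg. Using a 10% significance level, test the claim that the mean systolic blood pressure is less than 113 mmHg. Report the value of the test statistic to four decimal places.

H0: μ = 113; H1: μ < 113 (one-sample t-test, left-tailed).
t = (x̄ − μ₀)/(s/√n) = (90.1 − 113)/(23.6/√4) = -1.9407
df = n − 1 = 3
p-value = P(T ≤ -1.9407) ≈ 0.074
Since p ≈ 0.074 < α = 0.1, reject H0; the evidence is statistically significant.

-1.9407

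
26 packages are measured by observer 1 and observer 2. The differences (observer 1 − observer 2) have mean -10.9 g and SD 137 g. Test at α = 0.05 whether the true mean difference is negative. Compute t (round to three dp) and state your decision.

t = -0.406; fail to reject H0

H0: μ_d = 0; H1: μ_d < 0 (paired t-test on the differences, left-tailed).
t = d̄/(s_d/√n) = -10.9/(137/√26) = -0.406
df = n − 1 = 25
p-value = P(T ≤ -0.406) ≈ 0.3442
Since p ≈ 0.3442 > α = 0.05, fail to reject H0; the evidence is not statistically significant.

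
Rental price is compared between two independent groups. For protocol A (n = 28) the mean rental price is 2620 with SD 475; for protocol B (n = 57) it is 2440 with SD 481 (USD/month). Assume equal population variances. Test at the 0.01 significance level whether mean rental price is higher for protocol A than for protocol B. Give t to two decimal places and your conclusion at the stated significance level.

t = 1.63; fail to reject H0

Let group 1 = protocol A, group 2 = protocol B. H0: μ_1 = μ_2; H1: μ_1 > μ_2 (two-sample pooled-variance t-test, right-tailed).
s_p² = [(28−1)·475² + (57−1)·481²]/(28+57−2) = 229495
t = (2620 − 2440)/√[229495·(1/28 + 1/57)] = 1.63
df = n₁ + n₂ − 2 = 83
p-value = P(T ≥ 1.63) ≈ 0.054
Since p ≈ 0.054 > α = 0.01, fail to reject H0; the evidence is not statistically significant.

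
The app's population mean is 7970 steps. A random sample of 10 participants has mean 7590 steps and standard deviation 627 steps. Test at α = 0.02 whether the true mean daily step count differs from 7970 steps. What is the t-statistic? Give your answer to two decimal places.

-1.92

H0: μ = 7970; H1: μ ≠ 7970 (one-sample t-test, two-sided).
t = (x̄ − μ₀)/(s/√n) = (7590 − 7970)/(627/√10) = -1.92
df = n − 1 = 9
Two-sided p-value ≈ 0.0875
Since p ≈ 0.0875 > α = 0.02, fail to reject H0; the data do not provide sufficient evidence against H0.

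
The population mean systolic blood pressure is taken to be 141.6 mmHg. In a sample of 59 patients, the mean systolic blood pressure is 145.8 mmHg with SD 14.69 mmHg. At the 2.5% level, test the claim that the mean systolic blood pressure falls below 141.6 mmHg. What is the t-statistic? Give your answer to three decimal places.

2.196

H0: μ = 141.6; H1: μ < 141.6 (one-sample t-test, left-tailed).
t = (x̄ − μ₀)/(s/√n) = (145.8 − 141.6)/(14.69/√59) = 2.196
df = n − 1 = 58
p-value = P(T ≤ 2.196) ≈ 0.9840
Since p ≈ 0.9840 > α = 0.025, fail to reject H0; the evidence is not statistically significant.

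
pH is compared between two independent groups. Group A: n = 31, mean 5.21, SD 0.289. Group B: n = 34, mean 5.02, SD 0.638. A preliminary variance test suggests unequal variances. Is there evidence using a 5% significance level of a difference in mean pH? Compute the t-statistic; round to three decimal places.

Let group 1 = group A, group 2 = group B. H0: μ_1 = μ_2; H1: μ_1 ≠ μ_2 (Welch's two-sample t-test, two-sided).
t = (x̄_1 − x̄_2)/√(s_1²/n_1 + s_2²/n_2) = (5.21 − 5.02)/√(0.289²/31 + 0.638²/34) = 1.569
Welch–Satterthwaite df ≈ 46.91
Two-sided p-value ≈ 0.1234
Since p ≈ 0.1234 > α = 0.05, fail to reject H0; the data do not provide sufficient evidence against H0.

1.569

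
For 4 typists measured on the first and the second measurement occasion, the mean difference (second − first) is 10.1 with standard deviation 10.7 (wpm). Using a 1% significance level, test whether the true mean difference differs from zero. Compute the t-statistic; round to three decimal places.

1.888

H0: μ_d = 0; H1: μ_d ≠ 0 (paired t-test on the differences, two-sided).
t = d̄/(s_d/√n) = 10.1/(10.7/√4) = 1.888
df = n − 1 = 3
Two-sided p-value ≈ 0.1555
Since p ≈ 0.1555 > α = 0.01, fail to reject H0; the data do not provide sufficient evidence against H0.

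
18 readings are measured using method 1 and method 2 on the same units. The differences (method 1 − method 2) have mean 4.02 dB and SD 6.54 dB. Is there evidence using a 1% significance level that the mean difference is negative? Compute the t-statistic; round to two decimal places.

2.61

H0: μ_d = 0; H1: μ_d < 0 (paired t-test on the differences, left-tailed).
t = d̄/(s_d/√n) = 4.02/(6.54/√18) = 2.61
df = n − 1 = 17
p-value = P(T ≤ 2.61) ≈ 0.9908
Since p ≈ 0.9908 > α = 0.01, fail to reject H0; the evidence is not statistically significant.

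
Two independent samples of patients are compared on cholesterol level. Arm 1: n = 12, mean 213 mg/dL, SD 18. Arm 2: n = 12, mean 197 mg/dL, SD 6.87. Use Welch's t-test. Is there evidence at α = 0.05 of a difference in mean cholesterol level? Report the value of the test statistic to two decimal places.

Let group 1 = arm 1, group 2 = arm 2. H0: μ_1 = μ_2; H1: μ_1 ≠ μ_2 (Welch's two-sample t-test, two-sided).
t = (x̄_1 − x̄_2)/√(s_1²/n_1 + s_2²/n_2) = (213 − 197)/√(18²/12 + 6.87²/12) = 2.88
Welch–Satterthwaite df ≈ 14.14
Two-sided p-value ≈ 0.0121
Since p ≈ 0.0121 < α = 0.05, reject H0; the evidence is statistically significant.

2.88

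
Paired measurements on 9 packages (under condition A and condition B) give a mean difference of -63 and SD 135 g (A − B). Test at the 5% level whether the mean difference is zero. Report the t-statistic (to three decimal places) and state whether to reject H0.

t = -1.400; fail to reject H0

H0: μ_d = 0; H1: μ_d ≠ 0 (paired t-test on the differences, two-sided).
t = d̄/(s_d/√n) = -63/(135/√9) = -1.400
df = n − 1 = 8
Two-sided p-value ≈ 0.199
Since p ≈ 0.199 > α = 0.05, fail to reject H0; the evidence is not statistically significant.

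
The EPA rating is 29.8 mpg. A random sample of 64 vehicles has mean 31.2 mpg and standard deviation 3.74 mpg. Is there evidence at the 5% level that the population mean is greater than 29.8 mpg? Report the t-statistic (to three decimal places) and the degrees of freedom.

t = 2.995, df = 63

H0: μ = 29.8; H1: μ > 29.8 (one-sample t-test, right-tailed).
t = (x̄ − μ₀)/(s/√n) = (31.2 − 29.8)/(3.74/√64) = 2.995
df = n − 1 = 63
p-value = P(T ≥ 2.995) ≈ 0.002
Since p ≈ 0.002 < α = 0.05, reject H0; the evidence is statistically significant.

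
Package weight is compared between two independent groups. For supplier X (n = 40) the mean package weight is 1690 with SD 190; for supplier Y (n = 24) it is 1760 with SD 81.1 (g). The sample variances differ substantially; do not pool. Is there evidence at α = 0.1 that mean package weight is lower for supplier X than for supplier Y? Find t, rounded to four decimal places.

-2.0408

Let group 1 = supplier X, group 2 = supplier Y. H0: μ_1 = μ_2; H1: μ_1 < μ_2 (Welch's two-sample t-test, left-tailed).
t = (x̄_1 − x̄_2)/√(s_1²/n_1 + s_2²/n_2) = (1690 − 1760)/√(190²/40 + 81.1²/24) = -2.0408
Welch–Satterthwaite df ≈ 57.32
p-value = P(T ≤ -2.0408) ≈ 0.0229
Since p ≈ 0.0229 < α = 0.1, reject H0; the evidence is statistically significant.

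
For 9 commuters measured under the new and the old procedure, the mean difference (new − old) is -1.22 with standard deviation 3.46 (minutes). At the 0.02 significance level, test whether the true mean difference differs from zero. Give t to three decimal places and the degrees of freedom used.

t = -1.058, df = 8

H0: μ_d = 0; H1: μ_d ≠ 0 (paired t-test on the differences, two-sided).
t = d̄/(s_d/√n) = -1.22/(3.46/√9) = -1.058
df = n − 1 = 8
Two-sided p-value ≈ 0.321
Since p ≈ 0.321 > α = 0.02, fail to reject H0; the data do not provide sufficient evidence against H0.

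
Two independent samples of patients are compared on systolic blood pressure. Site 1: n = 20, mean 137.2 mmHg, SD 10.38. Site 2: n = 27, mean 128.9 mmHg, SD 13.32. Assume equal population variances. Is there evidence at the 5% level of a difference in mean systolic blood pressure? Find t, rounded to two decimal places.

Let group 1 = site 1, group 2 = site 2. H0: μ_1 = μ_2; H1: μ_1 ≠ μ_2 (two-sample pooled-variance t-test, two-sided).
s_p² = [(20−1)·10.38² + (27−1)·13.32²]/(20+27−2) = 148.003
t = (137.2 − 128.9)/√[148.003·(1/20 + 1/27)] = 2.31
df = n₁ + n₂ − 2 = 45
Two-sided p-value ≈ 0.0254
Since p ≈ 0.0254 < α = 0.05, reject H0; the data support H1.

2.31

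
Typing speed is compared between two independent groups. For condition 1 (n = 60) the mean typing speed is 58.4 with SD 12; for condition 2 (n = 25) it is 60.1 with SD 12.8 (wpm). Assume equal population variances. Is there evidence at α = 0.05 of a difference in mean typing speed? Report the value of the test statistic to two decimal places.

Let group 1 = condition 1, group 2 = condition 2. H0: μ_1 = μ_2; H1: μ_1 ≠ μ_2 (two-sample pooled-variance t-test, two-sided).
s_p² = [(60−1)·12² + (25−1)·12.8²]/(60+25−2) = 149.737
t = (58.4 − 60.1)/√[149.737·(1/60 + 1/25)] = -0.58
df = n₁ + n₂ − 2 = 83
Two-sided p-value ≈ 0.5611
Since p ≈ 0.5611 > α = 0.05, fail to reject H0; the data do not provide sufficient evidence against H0.

-0.58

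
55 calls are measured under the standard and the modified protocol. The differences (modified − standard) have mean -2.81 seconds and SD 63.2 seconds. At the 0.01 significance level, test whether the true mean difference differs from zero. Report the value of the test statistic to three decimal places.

-0.330

H0: μ_d = 0; H1: μ_d ≠ 0 (paired t-test on the differences, two-sided).
t = d̄/(s_d/√n) = -2.81/(63.2/√55) = -0.330
df = n − 1 = 54
Two-sided p-value ≈ 0.7429
Since p ≈ 0.7429 > α = 0.01, fail to reject H0; the data do not provide sufficient evidence against H0.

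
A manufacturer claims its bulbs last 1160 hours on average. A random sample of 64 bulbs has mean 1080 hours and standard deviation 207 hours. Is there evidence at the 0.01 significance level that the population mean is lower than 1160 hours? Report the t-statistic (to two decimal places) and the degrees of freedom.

H0: μ = 1160; H1: μ < 1160 (one-sample t-test, left-tailed).
t = (x̄ − μ₀)/(s/√n) = (1080 − 1160)/(207/√64) = -3.09
df = n − 1 = 63
p-value = P(T ≤ -3.09) ≈ 0.001
Since p ≈ 0.001 < α = 0.01, reject H0; the data support H1.

t = -3.09, df = 63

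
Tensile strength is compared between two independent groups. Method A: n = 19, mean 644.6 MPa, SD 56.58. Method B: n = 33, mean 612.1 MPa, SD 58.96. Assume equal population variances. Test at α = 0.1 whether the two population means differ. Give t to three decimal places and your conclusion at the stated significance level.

Let group 1 = method A, group 2 = method B. H0: μ_1 = μ_2; H1: μ_1 ≠ μ_2 (two-sample pooled-variance t-test, two-sided).
s_p² = [(19−1)·56.58² + (33−1)·58.96²]/(19+33−2) = 3377.29
t = (644.6 − 612.1)/√[3377.29·(1/19 + 1/33)] = 1.942
df = n₁ + n₂ − 2 = 50
Two-sided p-value ≈ 0.0578
Since p ≈ 0.0578 < α = 0.1, reject H0; the evidence is statistically significant.

t = 1.942; reject H0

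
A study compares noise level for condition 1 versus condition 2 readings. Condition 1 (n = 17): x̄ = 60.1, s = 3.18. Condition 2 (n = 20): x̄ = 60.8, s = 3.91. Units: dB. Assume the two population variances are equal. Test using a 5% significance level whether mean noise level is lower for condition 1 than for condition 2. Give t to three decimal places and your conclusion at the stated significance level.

Let group 1 = condition 1, group 2 = condition 2. H0: μ_1 = μ_2; H1: μ_1 < μ_2 (two-sample pooled-variance t-test, left-tailed).
s_p² = [(17−1)·3.18² + (20−1)·3.91²]/(17+20−2) = 12.9221
t = (60.1 − 60.8)/√[12.9221·(1/17 + 1/20)] = -0.590
df = n₁ + n₂ − 2 = 35
p-value = P(T ≤ -0.590) ≈ 0.279
Since p ≈ 0.279 > α = 0.05, fail to reject H0; the evidence is not statistically significant.

t = -0.590; fail to reject H0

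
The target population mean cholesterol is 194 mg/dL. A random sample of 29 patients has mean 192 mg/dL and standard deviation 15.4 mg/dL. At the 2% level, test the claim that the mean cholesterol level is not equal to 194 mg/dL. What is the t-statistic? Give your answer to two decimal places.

H0: μ = 194; H1: μ ≠ 194 (one-sample t-test, two-sided).
t = (x̄ − μ₀)/(s/√n) = (192 − 194)/(15.4/√29) = -0.70
df = n − 1 = 28
Two-sided p-value ≈ 0.4901
Since p ≈ 0.4901 > α = 0.02, fail to reject H0; the data do not provide sufficient evidence against H0.

-0.70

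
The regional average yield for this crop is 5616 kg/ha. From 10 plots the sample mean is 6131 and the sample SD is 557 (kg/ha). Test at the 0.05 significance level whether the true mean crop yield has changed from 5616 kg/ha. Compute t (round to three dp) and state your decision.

H0: μ = 5616; H1: μ ≠ 5616 (one-sample t-test, two-sided).
t = (x̄ − μ₀)/(s/√n) = (6131 − 5616)/(557/√10) = 2.924
df = n − 1 = 9
Two-sided p-value ≈ 0.0169
Since p ≈ 0.0169 < α = 0.05, reject H0; the data support H1.

t = 2.924; reject H0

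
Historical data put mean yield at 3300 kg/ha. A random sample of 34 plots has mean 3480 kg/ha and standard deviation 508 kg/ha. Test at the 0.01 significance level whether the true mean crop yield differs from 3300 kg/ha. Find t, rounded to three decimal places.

2.066

H0: μ = 3300; H1: μ ≠ 3300 (one-sample t-test, two-sided).
t = (x̄ − μ₀)/(s/√n) = (3480 − 3300)/(508/√34) = 2.066
df = n − 1 = 33
Two-sided p-value ≈ 0.0467
Since p ≈ 0.0467 > α = 0.01, fail to reject H0; the evidence is not statistically significant.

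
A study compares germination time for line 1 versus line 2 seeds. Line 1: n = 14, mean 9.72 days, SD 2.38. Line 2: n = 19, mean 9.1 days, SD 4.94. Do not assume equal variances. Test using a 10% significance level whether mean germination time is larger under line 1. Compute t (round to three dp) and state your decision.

t = 0.477; fail to reject H0

Let group 1 = line 1, group 2 = line 2. H0: μ_1 = μ_2; H1: μ_1 > μ_2 (Welch's two-sample t-test, right-tailed).
t = (x̄_1 − x̄_2)/√(s_1²/n_1 + s_2²/n_2) = (9.72 − 9.1)/√(2.38²/14 + 4.94²/19) = 0.477
Welch–Satterthwaite df ≈ 27.37
p-value = P(T ≥ 0.477) ≈ 0.3186
Since p ≈ 0.3186 > α = 0.1, fail to reject H0; the data do not provide sufficient evidence against H0.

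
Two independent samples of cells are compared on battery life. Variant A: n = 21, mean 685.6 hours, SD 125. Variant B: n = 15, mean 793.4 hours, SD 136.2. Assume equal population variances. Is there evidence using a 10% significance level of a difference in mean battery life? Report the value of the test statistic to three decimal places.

Let group 1 = variant A, group 2 = variant B. H0: μ_1 = μ_2; H1: μ_1 ≠ μ_2 (two-sample pooled-variance t-test, two-sided).
s_p² = [(21−1)·125² + (15−1)·136.2²]/(21+15−2) = 16829.6
t = (685.6 − 793.4)/√[16829.6·(1/21 + 1/15)] = -2.458
df = n₁ + n₂ − 2 = 34
Two-sided p-value ≈ 0.019
Since p ≈ 0.019 < α = 0.1, reject H0; the evidence is statistically significant.

-2.458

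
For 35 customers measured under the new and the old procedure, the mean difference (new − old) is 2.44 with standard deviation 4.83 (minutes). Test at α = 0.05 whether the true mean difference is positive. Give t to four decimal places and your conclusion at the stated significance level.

t = 2.9887; reject H0

H0: μ_d = 0; H1: μ_d > 0 (paired t-test on the differences, right-tailed).
t = d̄/(s_d/√n) = 2.44/(4.83/√35) = 2.9887
df = n − 1 = 34
p-value = P(T ≥ 2.9887) ≈ 0.003
Since p ≈ 0.003 < α = 0.05, reject H0; the data support H1.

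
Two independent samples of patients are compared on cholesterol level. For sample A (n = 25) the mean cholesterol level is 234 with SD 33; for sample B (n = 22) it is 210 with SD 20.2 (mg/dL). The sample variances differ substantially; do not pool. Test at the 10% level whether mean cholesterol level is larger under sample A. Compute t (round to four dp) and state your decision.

t = 3.0454; reject H0

Let group 1 = sample A, group 2 = sample B. H0: μ_1 = μ_2; H1: μ_1 > μ_2 (Welch's two-sample t-test, right-tailed).
t = (x̄_1 − x̄_2)/√(s_1²/n_1 + s_2²/n_2) = (234 − 210)/√(33²/25 + 20.2²/22) = 3.0454
Welch–Satterthwaite df ≈ 40.42
p-value = P(T ≥ 3.0454) ≈ 0.0020
Since p ≈ 0.0020 < α = 0.1, reject H0; the data support H1.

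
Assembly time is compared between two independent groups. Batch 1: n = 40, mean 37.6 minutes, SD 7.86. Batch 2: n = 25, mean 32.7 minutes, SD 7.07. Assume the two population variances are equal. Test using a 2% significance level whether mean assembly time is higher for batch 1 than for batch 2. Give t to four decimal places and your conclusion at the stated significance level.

Let group 1 = batch 1, group 2 = batch 2. H0: μ_1 = μ_2; H1: μ_1 > μ_2 (two-sample pooled-variance t-test, right-tailed).
s_p² = [(40−1)·7.86² + (25−1)·7.07²]/(40+25−2) = 57.2864
t = (37.6 − 32.7)/√[57.2864·(1/40 + 1/25)] = 2.5393
df = n₁ + n₂ − 2 = 63
p-value = P(T ≥ 2.5393) ≈ 0.007
Since p ≈ 0.007 < α = 0.02, reject H0; the evidence is statistically significant.

t = 2.5393; reject H0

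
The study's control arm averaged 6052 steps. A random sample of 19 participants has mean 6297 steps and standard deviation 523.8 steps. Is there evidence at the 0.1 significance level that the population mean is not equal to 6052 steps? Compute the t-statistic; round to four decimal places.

2.0388

H0: μ = 6052; H1: μ ≠ 6052 (one-sample t-test, two-sided).
t = (x̄ − μ₀)/(s/√n) = (6297 − 6052)/(523.8/√19) = 2.0388
df = n − 1 = 18
Two-sided p-value ≈ 0.056
Since p ≈ 0.056 < α = 0.1, reject H0; the evidence is statistically significant.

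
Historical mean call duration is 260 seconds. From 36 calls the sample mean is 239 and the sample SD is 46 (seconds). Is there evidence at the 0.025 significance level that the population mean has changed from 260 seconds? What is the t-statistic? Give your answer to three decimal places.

-2.739

H0: μ = 260; H1: μ ≠ 260 (one-sample t-test, two-sided).
t = (x̄ − μ₀)/(s/√n) = (239 − 260)/(46/√36) = -2.739
df = n − 1 = 35
Two-sided p-value ≈ 0.0096
Since p ≈ 0.0096 < α = 0.025, reject H0; the data support H1.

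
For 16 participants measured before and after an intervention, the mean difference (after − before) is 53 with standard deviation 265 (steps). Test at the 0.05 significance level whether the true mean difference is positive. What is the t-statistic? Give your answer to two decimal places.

H0: μ_d = 0; H1: μ_d > 0 (paired t-test on the differences, right-tailed).
t = d̄/(s_d/√n) = 53/(265/√16) = 0.80
df = n − 1 = 15
p-value = P(T ≥ 0.80) ≈ 0.218
Since p ≈ 0.218 > α = 0.05, fail to reject H0; the data do not provide sufficient evidence against H0.

0.80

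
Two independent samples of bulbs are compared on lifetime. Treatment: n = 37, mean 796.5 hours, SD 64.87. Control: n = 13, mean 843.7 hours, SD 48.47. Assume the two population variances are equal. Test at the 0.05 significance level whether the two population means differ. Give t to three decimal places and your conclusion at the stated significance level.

Let group 1 = treatment, group 2 = control. H0: μ_1 = μ_2; H1: μ_1 ≠ μ_2 (two-sample pooled-variance t-test, two-sided).
s_p² = [(37−1)·64.87² + (13−1)·48.47²]/(37+13−2) = 3743.42
t = (796.5 − 843.7)/√[3743.42·(1/37 + 1/13)] = -2.393
df = n₁ + n₂ − 2 = 48
Two-sided p-value ≈ 0.0207
Since p ≈ 0.0207 < α = 0.05, reject H0; the evidence is statistically significant.

t = -2.393; reject H0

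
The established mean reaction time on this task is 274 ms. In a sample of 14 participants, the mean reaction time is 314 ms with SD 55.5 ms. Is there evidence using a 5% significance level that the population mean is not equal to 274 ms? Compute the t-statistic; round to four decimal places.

H0: μ = 274; H1: μ ≠ 274 (one-sample t-test, two-sided).
t = (x̄ − μ₀)/(s/√n) = (314 − 274)/(55.5/√14) = 2.6967
df = n − 1 = 13
Two-sided p-value ≈ 0.0183
Since p ≈ 0.0183 < α = 0.05, reject H0; the evidence is statistically significant.

2.6967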